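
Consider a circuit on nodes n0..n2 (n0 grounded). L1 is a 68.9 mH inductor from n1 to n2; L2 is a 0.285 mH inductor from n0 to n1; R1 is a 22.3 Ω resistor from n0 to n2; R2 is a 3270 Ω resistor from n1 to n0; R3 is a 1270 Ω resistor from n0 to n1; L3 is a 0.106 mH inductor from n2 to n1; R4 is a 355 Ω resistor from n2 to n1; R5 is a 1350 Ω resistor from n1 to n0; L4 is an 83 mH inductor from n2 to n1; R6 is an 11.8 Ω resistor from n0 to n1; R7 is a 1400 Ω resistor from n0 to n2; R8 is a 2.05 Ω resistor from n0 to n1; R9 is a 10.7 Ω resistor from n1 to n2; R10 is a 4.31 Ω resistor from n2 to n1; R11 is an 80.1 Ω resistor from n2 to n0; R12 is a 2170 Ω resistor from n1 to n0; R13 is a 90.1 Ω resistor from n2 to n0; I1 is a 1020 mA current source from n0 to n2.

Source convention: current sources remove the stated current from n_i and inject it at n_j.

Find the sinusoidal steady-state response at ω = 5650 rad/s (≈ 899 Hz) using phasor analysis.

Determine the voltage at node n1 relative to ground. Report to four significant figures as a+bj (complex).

Apply KCL at each of the 2 non-ground nodes and solve the resulting linear system.
Node n1: branches {L1, L2, R2, R3, L3, R4, R5, L4, R6, R8, R9, R10, R12} → V_1 = 0.8407+0.7531j
Node n2: branches {L1, R1, L3, R4, L4, R7, R9, R10, R11, R13, I1} → V_2 = 0.9992+1.290j

0.8407+0.7531j V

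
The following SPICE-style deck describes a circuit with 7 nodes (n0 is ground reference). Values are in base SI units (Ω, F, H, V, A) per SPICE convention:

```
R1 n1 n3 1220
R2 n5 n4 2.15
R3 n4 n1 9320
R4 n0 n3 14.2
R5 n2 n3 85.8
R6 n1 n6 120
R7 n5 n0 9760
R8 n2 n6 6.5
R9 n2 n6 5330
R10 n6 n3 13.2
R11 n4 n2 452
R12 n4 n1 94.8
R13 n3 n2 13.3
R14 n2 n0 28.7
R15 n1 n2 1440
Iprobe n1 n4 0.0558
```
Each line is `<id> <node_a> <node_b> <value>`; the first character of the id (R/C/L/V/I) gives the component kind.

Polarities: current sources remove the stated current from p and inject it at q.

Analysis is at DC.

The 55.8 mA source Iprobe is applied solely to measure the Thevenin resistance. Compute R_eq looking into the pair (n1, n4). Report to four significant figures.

Element admittances at DC:
  Y(R1) = 0.0008197 S between n1,n3
  Y(R2) = 0.4651 S between n5,n4
  Y(R3) = 0.0001073 S between n4,n1
  Y(R4) = 0.07042 S between n0,n3
  Y(R5) = 0.01166 S between n2,n3
  Y(R6) = 0.008333 S between n1,n6
  Y(R7) = 0.0001025 S between n5,n0
  Y(R8) = 0.1538 S between n2,n6
  Y(R9) = 0.0001876 S between n2,n6
  Y(R10) = 0.07576 S between n6,n3
  Y(R11) = 0.002212 S between n4,n2
  Y(R12) = 0.01055 S between n4,n1
  Y(R13) = 0.07519 S between n3,n2
  Y(R14) = 0.03484 S between n2,n0
  Y(R15) = 0.0006944 S between n1,n2
  Iprobe: injects 0.0558 A into n4 (from n1)
Assemble and solve the 6×6 MNA system:
  V(n1)=-0.8664  V(n2)=0.007977  V(n3)=-0.009171  V(n4)=3.592  V(n5)=3.591  V(n6)=-0.02808

R_eq = 79.89 Ω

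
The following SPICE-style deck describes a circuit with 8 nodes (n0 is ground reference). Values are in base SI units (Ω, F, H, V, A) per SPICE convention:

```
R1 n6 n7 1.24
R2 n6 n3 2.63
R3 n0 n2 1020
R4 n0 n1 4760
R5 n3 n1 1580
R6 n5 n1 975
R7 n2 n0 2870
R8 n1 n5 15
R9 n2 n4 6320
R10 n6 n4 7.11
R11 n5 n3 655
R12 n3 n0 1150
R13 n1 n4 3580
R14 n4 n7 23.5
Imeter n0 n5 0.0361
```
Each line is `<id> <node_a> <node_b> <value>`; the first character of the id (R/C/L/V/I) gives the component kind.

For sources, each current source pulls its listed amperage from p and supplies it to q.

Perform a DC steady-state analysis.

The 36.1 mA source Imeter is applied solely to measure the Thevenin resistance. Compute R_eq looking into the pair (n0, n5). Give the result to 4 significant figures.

R_eq = 1085. Ω

Apply KCL at each of the 7 non-ground nodes and solve the resulting linear system.
Node n1: branches {R4, R5, R6, R8, R13} → V_1 = 38.90
Node n2: branches {R3, R7, R9} → V_2 = 2.939
Node n3: branches {R2, R5, R11, R12} → V_3 = 27.63
Node n4: branches {R9, R10, R13, R14} → V_4 = 27.62
Node n5: branches {R6, R8, R11, Imeter} → V_5 = 39.18
Node n6: branches {R1, R2, R10} → V_6 = 27.62
Node n7: branches {R1, R14} → V_7 = 27.62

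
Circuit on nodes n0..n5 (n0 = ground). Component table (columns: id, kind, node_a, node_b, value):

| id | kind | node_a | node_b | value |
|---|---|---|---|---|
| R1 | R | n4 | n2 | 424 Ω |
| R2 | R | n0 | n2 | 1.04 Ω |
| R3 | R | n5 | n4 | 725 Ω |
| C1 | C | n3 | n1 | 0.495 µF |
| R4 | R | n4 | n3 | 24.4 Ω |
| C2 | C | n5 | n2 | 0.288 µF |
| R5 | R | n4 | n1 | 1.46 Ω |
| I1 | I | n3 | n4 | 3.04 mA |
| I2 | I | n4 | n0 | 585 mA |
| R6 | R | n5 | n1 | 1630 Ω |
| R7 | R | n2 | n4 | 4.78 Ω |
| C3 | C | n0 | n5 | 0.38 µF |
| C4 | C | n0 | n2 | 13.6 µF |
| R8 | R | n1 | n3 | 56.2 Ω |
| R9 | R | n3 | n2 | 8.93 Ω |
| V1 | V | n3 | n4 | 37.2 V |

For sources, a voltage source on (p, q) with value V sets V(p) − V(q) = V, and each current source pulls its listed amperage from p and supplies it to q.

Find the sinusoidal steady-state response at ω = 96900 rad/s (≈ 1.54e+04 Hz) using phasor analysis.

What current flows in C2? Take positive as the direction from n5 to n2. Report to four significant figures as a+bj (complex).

Apply KCL at each of the 5 non-ground nodes and solve the resulting linear system.
Node n1: branches {C1, R5, R6, R8} → V_1 = -13.68+2.738j
Node n2: branches {R1, R2, C2, R7, C4, R9} → V_2 = -0.2025+0.2804j
Node n3: branches {C1, R4, I1, R8, R9, V1} → V_3 = 22.40+0.2775j
Node n4: branches {R1, R3, R4, R5, I1, I2, R7, V1} → V_4 = -14.80+0.2775j
Node n5: branches {R3, C2, R6, C3} → V_5 = -0.07281+0.5636j
Source currents: i(V1)=-4.819-1.686j

-0.007903+0.003620j A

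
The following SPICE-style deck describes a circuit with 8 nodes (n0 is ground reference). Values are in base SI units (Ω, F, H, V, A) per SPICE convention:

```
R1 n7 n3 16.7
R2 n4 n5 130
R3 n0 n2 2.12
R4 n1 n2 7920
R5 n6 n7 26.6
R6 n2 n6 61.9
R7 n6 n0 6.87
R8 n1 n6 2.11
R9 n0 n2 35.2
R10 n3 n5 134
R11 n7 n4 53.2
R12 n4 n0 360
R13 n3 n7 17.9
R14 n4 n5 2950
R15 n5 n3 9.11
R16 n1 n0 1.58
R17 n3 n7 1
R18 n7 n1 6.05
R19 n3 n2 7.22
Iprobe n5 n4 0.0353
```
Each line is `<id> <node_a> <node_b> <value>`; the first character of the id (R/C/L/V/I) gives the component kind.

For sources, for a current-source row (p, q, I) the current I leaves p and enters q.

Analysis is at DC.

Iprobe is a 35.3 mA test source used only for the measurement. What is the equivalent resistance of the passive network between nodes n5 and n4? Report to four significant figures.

MNA unknowns: 7 node voltages V₁..V_7
R1: Y=0.05988 on G[7,3]
R2: Y=0.007692 on G[4,5]
R3: Y=0.4717 on G[0,2]
R4: Y=0.0001263 on G[1,2]
R5: Y=0.03759 on G[6,7]
R6: Y=0.01616 on G[2,6]
R7: Y=0.1456 on G[6,0]
R8: Y=0.4739 on G[1,6]
R9: Y=0.02841 on G[0,2]
R10: Y=0.007463 on G[3,5]
R11: Y=0.01880 on G[7,4]
R12: Y=0.002778 on G[4,0]
R13: Y=0.05587 on G[3,7]
R14: Y=0.0003390 on G[4,5]
R15: Y=0.1098 on G[5,3]
R16: Y=0.6329 on G[1,0]
R17: Y=1.000 on G[3,7]
R18: Y=0.1653 on G[7,1]
R19: Y=0.1385 on G[3,2]
Iprobe: z[5]−=0.0353, z[4]+=0.0353
solve → V1=-0.0008241, V2=-0.004954, V3=-0.02332, V4=1.127, V5=-0.2314, V6=-0.0009076, V7=-0.003737

R_eq = 38.49 Ω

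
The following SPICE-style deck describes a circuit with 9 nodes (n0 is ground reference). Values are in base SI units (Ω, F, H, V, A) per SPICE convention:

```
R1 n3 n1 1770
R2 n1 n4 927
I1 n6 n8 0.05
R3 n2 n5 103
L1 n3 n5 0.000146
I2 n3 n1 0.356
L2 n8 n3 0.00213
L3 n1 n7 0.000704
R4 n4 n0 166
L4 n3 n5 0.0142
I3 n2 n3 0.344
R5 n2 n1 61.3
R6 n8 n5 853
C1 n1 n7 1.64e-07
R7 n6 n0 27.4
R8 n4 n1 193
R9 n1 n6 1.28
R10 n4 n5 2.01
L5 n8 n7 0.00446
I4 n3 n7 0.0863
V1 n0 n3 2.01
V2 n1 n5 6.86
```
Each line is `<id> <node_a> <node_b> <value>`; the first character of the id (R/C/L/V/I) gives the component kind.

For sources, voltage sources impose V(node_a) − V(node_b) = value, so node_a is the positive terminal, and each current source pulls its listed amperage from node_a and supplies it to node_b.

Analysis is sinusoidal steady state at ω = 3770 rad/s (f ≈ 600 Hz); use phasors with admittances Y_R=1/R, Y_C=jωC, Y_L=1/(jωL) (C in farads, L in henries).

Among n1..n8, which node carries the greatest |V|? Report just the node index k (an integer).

2

MNA unknowns: 8 node voltages V₁..V_8 plus 2 source currents (V1, V2)
R1: Y=0.0005650+0.000j on G[3,1]
R2: Y=0.001079+0.000j on G[1,4]
I1: z[6]−=0.05, z[8]+=0.05
R3: Y=0.009709+0.000j on G[2,5]
L1: Y=0.000-1.817j on G[3,5]
I2: z[3]−=0.356, z[1]+=0.356
L2: Y=0.000-0.1245j on G[8,3]
L3: Y=0.000-0.3768j on G[1,7]
R4: Y=0.006024+0.000j on G[4,0]
L4: Y=0.000-0.01868j on G[3,5]
I3: z[2]−=0.344, z[3]+=0.344
R5: Y=0.01631+0.000j on G[2,1]
R6: Y=0.001172+0.000j on G[8,5]
C1: Y=0.000+0.0006183j on G[1,7]
R7: Y=0.03650+0.000j on G[6,0]
R8: Y=0.005181+0.000j on G[4,1]
R9: Y=0.7812+0.000j on G[1,6]
R10: Y=0.4975+0.000j on G[4,5]
L5: Y=0.000-0.05947j on G[8,7]
I4: z[3]−=0.0863, z[7]+=0.0863
V1: row V0−V3=2.01, i_V1 at 0,3
V2: row V1−V5=6.86, i_V2 at 1,5
solve → V1=4.715-0.05205j, V2=-11.06-0.05205j, V3=-2.010+0.000j, V4=-2.035-0.05143j, V5=-2.145-0.05205j, V6=4.444-0.04972j, V7=4.066+0.1971j, V8=-0.04385+0.3221j
aux → i_V1=0.1499-0.002125j, i_V2=-0.06592+0.2463j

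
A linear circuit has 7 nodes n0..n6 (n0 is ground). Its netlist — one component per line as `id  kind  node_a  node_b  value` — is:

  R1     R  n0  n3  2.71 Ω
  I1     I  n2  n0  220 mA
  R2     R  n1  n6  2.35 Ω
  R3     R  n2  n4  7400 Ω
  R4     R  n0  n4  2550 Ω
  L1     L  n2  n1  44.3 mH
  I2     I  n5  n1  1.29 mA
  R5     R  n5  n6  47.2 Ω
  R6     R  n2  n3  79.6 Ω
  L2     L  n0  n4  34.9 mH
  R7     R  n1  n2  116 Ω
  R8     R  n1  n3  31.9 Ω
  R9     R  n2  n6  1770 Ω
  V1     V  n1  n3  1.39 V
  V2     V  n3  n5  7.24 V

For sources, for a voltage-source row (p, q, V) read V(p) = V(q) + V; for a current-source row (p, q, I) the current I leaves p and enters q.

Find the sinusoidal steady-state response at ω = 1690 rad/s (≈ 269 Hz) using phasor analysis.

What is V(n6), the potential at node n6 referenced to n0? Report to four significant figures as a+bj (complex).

0.3776-0.004356j V

MNA unknowns: 6 node voltages V₁..V_6 plus 2 source currents (V1, V2)
R1: Y=0.3690+0.000j on G[0,3]
I1: z[2]−=0.22, z[0]+=0.22
R2: Y=0.4255+0.000j on G[1,6]
R3: Y=0.0001351+0.000j on G[2,4]
R4: Y=0.0003922+0.000j on G[0,4]
L1: Y=0.000-0.01336j on G[2,1]
I2: z[5]−=0.00129, z[1]+=0.00129
R5: Y=0.02119+0.000j on G[5,6]
R6: Y=0.01256+0.000j on G[2,3]
L2: Y=0.000-0.01695j on G[0,4]
R7: Y=0.008621+0.000j on G[1,2]
R8: Y=0.03135+0.000j on G[1,3]
R9: Y=0.0005650+0.000j on G[2,6]
V1: row V1−V3=1.39, i_V1 at 1,3
V2: row V3−V5=7.24, i_V2 at 3,5
solve → V1=0.7964+0.001748j, V2=-7.120-4.831j, V3=-0.5936+0.001748j, V4=0.03670-0.05789j, V5=-7.834+0.001748j, V6=0.3776-0.004356j
aux → i_V1=-0.3533+0.06149j, i_V2=-0.1727+0.0001293j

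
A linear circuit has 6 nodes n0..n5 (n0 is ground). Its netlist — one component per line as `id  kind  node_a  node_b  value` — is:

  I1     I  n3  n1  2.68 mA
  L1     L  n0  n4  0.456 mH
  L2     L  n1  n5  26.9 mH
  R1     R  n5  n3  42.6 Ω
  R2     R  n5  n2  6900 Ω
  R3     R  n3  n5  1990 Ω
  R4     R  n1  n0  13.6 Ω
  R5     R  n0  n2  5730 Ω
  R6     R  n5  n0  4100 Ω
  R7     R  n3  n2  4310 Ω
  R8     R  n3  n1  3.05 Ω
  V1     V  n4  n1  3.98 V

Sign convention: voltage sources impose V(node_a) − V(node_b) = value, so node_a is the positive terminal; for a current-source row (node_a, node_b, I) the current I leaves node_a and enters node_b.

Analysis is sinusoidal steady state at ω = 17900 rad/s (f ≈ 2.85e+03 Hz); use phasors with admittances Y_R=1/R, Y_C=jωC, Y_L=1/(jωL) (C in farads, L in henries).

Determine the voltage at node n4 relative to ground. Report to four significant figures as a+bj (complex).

MNA unknowns: 5 node voltages V₁..V_5 plus 1 source current (V1)
I1: z[3]−=0.00268, z[1]+=0.00268
L1: Y=0.000-0.1225j on G[0,4]
L2: Y=0.000-0.002077j on G[1,5]
R1: Y=0.02347+0.000j on G[5,3]
R2: Y=0.0001449+0.000j on G[5,2]
R3: Y=0.0005025+0.000j on G[3,5]
R4: Y=0.07353+0.000j on G[1,0]
R5: Y=0.0001745+0.000j on G[0,2]
R6: Y=0.0002439+0.000j on G[5,0]
R7: Y=0.0002320+0.000j on G[3,2]
R8: Y=0.3279+0.000j on G[3,1]
V1: row V4−V1=3.98, i_V1 at 4,1
solve → V1=-2.918+1.760j, V2=-1.989+1.197j, V3=-2.923+1.758j, V4=1.062+1.760j, V5=-2.887+1.740j
aux → i_V1=-0.2156+0.1301j

1.062+1.760j V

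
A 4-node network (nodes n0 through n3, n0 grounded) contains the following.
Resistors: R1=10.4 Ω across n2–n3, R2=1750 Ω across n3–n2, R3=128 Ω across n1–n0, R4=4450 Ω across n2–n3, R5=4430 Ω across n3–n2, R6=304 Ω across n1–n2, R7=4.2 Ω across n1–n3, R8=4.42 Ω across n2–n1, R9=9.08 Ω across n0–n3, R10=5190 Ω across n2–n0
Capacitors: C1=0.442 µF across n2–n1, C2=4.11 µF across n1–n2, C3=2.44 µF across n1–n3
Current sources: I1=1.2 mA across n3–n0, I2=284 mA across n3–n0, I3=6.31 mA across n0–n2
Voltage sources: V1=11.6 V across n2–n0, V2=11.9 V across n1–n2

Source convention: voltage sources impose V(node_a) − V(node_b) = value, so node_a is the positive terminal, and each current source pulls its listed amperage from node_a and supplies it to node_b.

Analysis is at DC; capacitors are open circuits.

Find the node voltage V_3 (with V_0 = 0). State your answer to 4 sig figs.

14.45 V

Apply KCL at each of the 3 non-ground nodes and solve the resulting linear system.
Node n1: branches {C1, C2, R3, C3, R6, R7, R8, V2} → V_1 = 23.50
Node n2: branches {R1, C1, C2, R2, R4, R5, R6, R8, I3, R10, V1, V2} → V_2 = 11.60
Node n3: branches {R1, R2, C3, I1, I2, R4, R5, R7, R9} → V_3 = 14.45
Source currents: i(V1)=-2.056, i(V2)=-5.069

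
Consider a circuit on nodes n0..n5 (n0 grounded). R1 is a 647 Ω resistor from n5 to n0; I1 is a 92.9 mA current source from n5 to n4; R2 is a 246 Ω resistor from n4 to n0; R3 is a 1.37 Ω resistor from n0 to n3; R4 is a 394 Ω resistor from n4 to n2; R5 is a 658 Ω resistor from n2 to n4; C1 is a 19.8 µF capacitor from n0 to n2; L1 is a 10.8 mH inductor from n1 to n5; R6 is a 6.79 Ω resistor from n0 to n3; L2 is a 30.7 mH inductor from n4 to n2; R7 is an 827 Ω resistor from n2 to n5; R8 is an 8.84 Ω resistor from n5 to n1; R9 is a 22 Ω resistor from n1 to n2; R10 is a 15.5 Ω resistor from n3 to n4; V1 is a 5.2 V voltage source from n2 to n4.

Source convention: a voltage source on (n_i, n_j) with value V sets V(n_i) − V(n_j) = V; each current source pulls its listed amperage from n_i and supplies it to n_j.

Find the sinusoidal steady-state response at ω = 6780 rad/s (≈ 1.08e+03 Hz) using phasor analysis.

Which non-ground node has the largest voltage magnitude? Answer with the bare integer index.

Apply KCL at each of the 5 non-ground nodes and solve the resulting linear system.
Node n1: branches {L1, R8, R9} → V_1 = -0.9218-1.961j
Node n2: branches {R4, R5, C1, L2, R7, R9, V1} → V_2 = 0.9935-2.030j
Node n3: branches {R3, R6, R10} → V_3 = -0.2882-0.1391j
Node n4: branches {I1, R2, R4, R5, L2, R10, V1} → V_4 = -4.207-2.030j
Node n5: branches {R1, I1, L1, R7, R8} → V_5 = -1.684-2.025j
Source currents: i(V1)=-0.3839-0.1053j

4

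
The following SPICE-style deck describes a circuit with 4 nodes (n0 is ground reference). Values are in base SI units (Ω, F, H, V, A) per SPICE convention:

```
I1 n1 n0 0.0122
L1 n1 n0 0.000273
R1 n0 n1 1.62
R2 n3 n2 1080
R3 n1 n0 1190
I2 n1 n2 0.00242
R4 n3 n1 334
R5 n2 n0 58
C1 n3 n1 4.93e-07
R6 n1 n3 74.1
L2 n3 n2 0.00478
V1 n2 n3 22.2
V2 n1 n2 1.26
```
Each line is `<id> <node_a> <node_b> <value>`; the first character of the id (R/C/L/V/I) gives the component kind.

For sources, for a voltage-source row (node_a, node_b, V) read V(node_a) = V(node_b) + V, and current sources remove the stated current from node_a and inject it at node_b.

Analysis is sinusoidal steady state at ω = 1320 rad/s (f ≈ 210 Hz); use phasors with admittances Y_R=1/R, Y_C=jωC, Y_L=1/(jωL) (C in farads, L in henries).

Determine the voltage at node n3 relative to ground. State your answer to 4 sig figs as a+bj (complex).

MNA unknowns: 3 node voltages V₁..V_3 plus 2 source currents (V1, V2)
I1: z[1]−=0.0122, z[0]+=0.0122
L1: Y=0.000-2.775j on G[1,0]
R1: Y=0.6173+0.000j on G[0,1]
R2: Y=0.0009259+0.000j on G[3,2]
R3: Y=0.0008403+0.000j on G[1,0]
I2: z[1]−=0.00242, z[2]+=0.00242
R4: Y=0.002994+0.000j on G[3,1]
R5: Y=0.01724+0.000j on G[2,0]
C1: Y=0.000+0.0006508j on G[3,1]
R6: Y=0.01350+0.000j on G[1,3]
L2: Y=0.000-0.1585j on G[3,2]
V1: row V2−V3=22.2, i_V1 at 2,3
V2: row V1−V2=1.26, i_V2 at 1,2
solve → V1=0.0007467+0.003261j, V2=-1.259+0.003261j, V3=-23.46+0.003261j
aux → i_V1=-0.4074+3.503j, i_V2=-0.4110-0.01521j

-23.46+0.003261j V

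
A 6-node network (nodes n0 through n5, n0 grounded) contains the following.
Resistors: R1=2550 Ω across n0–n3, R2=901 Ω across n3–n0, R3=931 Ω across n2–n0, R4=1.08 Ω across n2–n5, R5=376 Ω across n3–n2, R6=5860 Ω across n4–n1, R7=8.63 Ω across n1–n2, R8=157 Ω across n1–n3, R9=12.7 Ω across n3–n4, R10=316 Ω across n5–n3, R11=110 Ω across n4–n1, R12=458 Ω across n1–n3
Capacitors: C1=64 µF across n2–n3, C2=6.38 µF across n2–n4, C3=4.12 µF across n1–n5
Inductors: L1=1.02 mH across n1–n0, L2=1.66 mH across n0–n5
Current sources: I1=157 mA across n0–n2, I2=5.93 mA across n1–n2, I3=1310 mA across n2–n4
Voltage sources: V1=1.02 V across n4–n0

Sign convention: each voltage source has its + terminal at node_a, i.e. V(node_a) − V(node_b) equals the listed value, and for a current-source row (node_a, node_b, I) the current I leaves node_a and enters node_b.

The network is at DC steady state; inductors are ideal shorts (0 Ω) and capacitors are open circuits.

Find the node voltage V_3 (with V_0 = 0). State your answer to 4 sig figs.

0.8180 V

Element admittances at DC:
  Y(R1) = 0.0003922 S between n0,n3
  Y(R2) = 0.001110 S between n3,n0
  Y(R3) = 0.001074 S between n2,n0
  Y(R4) = 0.9259 S between n2,n5
  Y(R5) = 0.002660 S between n3,n2
  Y(R6) = 0.0001706 S between n4,n1
  Y(R7) = 0.1159 S between n1,n2
  Y(C1) = 0.000 S between n2,n3
  L1: short n1↔n0 (DC inductor)
  Y(C2) = 0.000 S between n2,n4
  Y(R8) = 0.006369 S between n1,n3
  I1: injects 0.157 A into n2 (from n0)
  L2: short n0↔n5 (DC inductor)
  Y(R9) = 0.07874 S between n3,n4
  Y(R10) = 0.003165 S between n5,n3
  I2: injects 0.00593 A into n2 (from n1)
  I3: injects 1.31 A into n4 (from n2)
  Y(R11) = 0.009091 S between n4,n1
  Y(R12) = 0.002183 S between n1,n3
  Y(C3) = 0.000 S between n1,n5
  V1: constraint V(n4)−V(n0) = 1.02
Assemble and solve the 8×8 MNA system:
  V(n1)=0.000  V(n2)=-1.095  V(n3)=0.8180  V(n4)=1.020  V(n5)=0.000
  i(L1)=-0.1164  i(L2)=1.011  i(V1)=1.285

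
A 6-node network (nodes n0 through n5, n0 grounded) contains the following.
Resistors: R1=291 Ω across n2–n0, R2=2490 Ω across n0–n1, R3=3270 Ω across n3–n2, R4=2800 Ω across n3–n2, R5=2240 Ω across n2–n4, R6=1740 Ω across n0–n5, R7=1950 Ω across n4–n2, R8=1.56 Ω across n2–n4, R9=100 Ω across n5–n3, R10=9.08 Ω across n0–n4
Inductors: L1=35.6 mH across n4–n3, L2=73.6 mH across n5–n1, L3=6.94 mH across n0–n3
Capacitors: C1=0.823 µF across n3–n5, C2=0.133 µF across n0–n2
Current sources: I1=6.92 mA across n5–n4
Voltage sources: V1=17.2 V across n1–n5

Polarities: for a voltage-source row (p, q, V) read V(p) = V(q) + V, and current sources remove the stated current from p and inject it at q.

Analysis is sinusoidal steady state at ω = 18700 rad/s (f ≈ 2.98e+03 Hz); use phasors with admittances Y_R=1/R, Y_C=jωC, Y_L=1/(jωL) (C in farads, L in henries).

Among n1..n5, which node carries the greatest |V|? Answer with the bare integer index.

Element admittances at ω=18700 rad/s:
  Y(R1) = 0.003436+0.000j S between n2,n0
  Y(R2) = 0.0004016+0.000j S between n0,n1
  Y(R3) = 0.0003058+0.000j S between n3,n2
  Y(L1) = 0.000-0.001502j S between n4,n3
  Y(R4) = 0.0003571+0.000j S between n3,n2
  Y(R5) = 0.0004464+0.000j S between n2,n4
  Y(C1) = 0.000+0.01539j S between n3,n5
  Y(L2) = 0.000-0.0007266j S between n5,n1
  Y(R6) = 0.0005747+0.000j S between n0,n5
  Y(L3) = 0.000-0.007705j S between n0,n3
  Y(R7) = 0.0005128+0.000j S between n4,n2
  Y(R8) = 0.6410+0.000j S between n2,n4
  Y(R9) = 0.01000+0.000j S between n5,n3
  Y(R10) = 0.1101+0.000j S between n0,n4
  I1: injects 0.00692 A into n4 (from n5)
  Y(C2) = 0.000+0.002487j S between n0,n2
  V1: constraint V(n1)−V(n5) = 17.2
Assemble and solve the 6×6 MNA system:
  V(n1)=16.66-0.7988j  V(n2)=0.04019-0.007790j  V(n3)=-0.1804-1.430j  V(n4)=0.04066-0.006208j  V(n5)=-0.5397-0.7988j
  i(V1)=-0.006691+0.01282j

1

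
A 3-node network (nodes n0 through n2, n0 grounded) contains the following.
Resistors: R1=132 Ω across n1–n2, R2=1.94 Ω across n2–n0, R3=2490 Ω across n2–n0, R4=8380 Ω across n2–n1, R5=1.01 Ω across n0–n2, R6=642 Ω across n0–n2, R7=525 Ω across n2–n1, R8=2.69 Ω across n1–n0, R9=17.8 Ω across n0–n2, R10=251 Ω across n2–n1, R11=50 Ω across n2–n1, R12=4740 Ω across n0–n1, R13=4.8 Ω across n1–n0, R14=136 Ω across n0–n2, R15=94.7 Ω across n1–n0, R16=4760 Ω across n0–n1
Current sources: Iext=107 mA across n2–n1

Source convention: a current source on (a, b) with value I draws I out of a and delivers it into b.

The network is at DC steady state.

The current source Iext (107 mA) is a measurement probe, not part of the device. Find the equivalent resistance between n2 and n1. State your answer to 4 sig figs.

R_eq = 2.160 Ω

MNA unknowns: 2 node voltages V₁..V_2
R1: Y=0.007576 on G[1,2]
R2: Y=0.5155 on G[2,0]
R3: Y=0.0004016 on G[2,0]
R4: Y=0.0001193 on G[2,1]
R5: Y=0.9901 on G[0,2]
R6: Y=0.001558 on G[0,2]
R7: Y=0.001905 on G[2,1]
R8: Y=0.3717 on G[1,0]
R9: Y=0.05618 on G[0,2]
R10: Y=0.003984 on G[2,1]
R11: Y=0.02000 on G[2,1]
R12: Y=0.0002110 on G[0,1]
R13: Y=0.2083 on G[1,0]
R14: Y=0.007353 on G[0,2]
R15: Y=0.01056 on G[1,0]
R16: Y=0.0002101 on G[0,1]
Iext: z[2]−=0.107, z[1]+=0.107
solve → V1=0.1679, V2=-0.06317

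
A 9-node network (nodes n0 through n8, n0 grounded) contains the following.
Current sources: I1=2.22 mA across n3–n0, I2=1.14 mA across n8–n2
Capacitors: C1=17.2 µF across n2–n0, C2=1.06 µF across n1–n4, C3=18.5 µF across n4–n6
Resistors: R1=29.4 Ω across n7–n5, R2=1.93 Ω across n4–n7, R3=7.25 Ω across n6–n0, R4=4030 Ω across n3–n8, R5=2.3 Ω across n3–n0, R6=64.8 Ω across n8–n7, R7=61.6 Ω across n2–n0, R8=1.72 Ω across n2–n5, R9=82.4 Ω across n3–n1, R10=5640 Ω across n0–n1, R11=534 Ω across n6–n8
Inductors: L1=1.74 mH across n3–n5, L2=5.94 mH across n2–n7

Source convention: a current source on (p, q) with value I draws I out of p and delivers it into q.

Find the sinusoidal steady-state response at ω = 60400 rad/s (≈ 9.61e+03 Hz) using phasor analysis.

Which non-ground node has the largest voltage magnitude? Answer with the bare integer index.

MNA unknowns: 8 node voltages V₁..V_8
I1: z[3]−=0.00222, z[0]+=0.00222
C1: Y=0.000+1.039j on G[2,0]
R1: Y=0.03401+0.000j on G[7,5]
R2: Y=0.5181+0.000j on G[4,7]
R3: Y=0.1379+0.000j on G[6,0]
R4: Y=0.0002481+0.000j on G[3,8]
R5: Y=0.4348+0.000j on G[3,0]
R6: Y=0.01543+0.000j on G[8,7]
R7: Y=0.01623+0.000j on G[2,0]
R8: Y=0.5814+0.000j on G[2,5]
R9: Y=0.01214+0.000j on G[3,1]
R10: Y=0.0001773+0.000j on G[0,1]
L1: Y=0.000-0.009515j on G[3,5]
C2: Y=0.000+0.06402j on G[1,4]
R11: Y=0.001873+0.000j on G[6,8]
L2: Y=0.000-0.002787j on G[2,7]
C3: Y=0.000+1.117j on G[4,6]
I2: z[8]−=0.00114, z[2]+=0.00114
solve → V1=-0.006306+3.748e-05j, V2=0.0001084-0.0008615j, V3=-0.005189-0.0001026j, V4=-0.006280+0.0002667j, V5=-0.0003150-0.0007294j, V6=-0.006230-0.0003914j, V7=-0.007727+0.0001640j, V8=-0.07248+0.0001010j

8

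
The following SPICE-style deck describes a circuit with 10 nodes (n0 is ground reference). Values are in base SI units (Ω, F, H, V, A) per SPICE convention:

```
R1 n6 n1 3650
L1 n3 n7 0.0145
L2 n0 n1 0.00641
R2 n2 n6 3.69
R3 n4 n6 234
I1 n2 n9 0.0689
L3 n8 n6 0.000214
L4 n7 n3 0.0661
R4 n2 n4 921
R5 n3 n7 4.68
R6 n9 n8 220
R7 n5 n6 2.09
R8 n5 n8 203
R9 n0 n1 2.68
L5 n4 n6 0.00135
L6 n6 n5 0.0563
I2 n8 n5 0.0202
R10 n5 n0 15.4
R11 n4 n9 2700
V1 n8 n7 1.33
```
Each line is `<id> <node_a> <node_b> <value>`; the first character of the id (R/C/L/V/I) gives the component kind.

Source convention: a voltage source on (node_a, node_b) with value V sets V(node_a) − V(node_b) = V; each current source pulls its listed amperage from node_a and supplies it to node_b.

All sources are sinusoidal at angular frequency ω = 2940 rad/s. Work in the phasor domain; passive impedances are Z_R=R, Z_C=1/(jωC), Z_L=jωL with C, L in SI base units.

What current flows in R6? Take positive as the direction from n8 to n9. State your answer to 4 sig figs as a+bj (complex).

Apply KCL at each of the 9 non-ground nodes and solve the resulting linear system.
Node n1: branches {R1, L2, R9} → V_1 = -2.982e-05-4.824e-06j
Node n2: branches {R2, I1, R4} → V_2 = -0.2948-0.0007205j
Node n3: branches {L1, L4, R5} → V_3 = -1.371+0.02670j
Node n4: branches {R3, R4, L5, R11} → V_4 = -0.04118+0.01870j
Node n5: branches {R7, R8, L6, I2, R10} → V_5 = 0.0001753+3.348e-06j
Node n6: branches {R1, R2, R3, L3, R7, L5, L6} → V_6 = -0.04158-0.0007983j
Node n7: branches {L1, L4, R5, V1} → V_7 = -1.371+0.02670j
Node n8: branches {L3, R6, R8, I2, V1} → V_8 = -0.04150+0.02670j
Node n9: branches {I1, R6, R11} → V_9 = 13.97+0.02610j
Source currents: i(V1)=0.000+0.000j

-0.06371+2.740e-06j A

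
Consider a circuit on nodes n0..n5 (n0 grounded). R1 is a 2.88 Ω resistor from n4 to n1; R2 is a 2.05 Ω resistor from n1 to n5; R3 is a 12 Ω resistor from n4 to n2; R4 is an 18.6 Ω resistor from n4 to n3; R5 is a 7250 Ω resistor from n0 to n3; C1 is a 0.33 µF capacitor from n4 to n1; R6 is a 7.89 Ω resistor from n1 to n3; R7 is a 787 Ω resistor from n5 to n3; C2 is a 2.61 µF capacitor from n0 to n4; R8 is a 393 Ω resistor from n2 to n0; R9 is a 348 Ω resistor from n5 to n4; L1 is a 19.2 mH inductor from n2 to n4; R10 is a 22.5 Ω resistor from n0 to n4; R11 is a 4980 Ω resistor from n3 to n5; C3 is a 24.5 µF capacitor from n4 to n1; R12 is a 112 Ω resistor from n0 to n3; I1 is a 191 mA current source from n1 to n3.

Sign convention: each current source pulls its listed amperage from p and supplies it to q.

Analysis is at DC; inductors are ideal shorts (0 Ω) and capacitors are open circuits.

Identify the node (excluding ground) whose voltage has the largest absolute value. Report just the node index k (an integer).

3

Element admittances at DC:
  Y(R1) = 0.3472 S between n4,n1
  Y(R2) = 0.4878 S between n1,n5
  Y(R3) = 0.08333 S between n4,n2
  Y(R4) = 0.05376 S between n4,n3
  Y(R5) = 0.0001379 S between n0,n3
  Y(C1) = 0.000 S between n4,n1
  Y(R6) = 0.1267 S between n1,n3
  Y(R7) = 0.001271 S between n5,n3
  Y(C2) = 0.000 S between n0,n4
  Y(R8) = 0.002545 S between n2,n0
  Y(R9) = 0.002874 S between n5,n4
  L1: short n2↔n4 (DC inductor)
  Y(R10) = 0.04444 S between n0,n4
  Y(R11) = 0.0002008 S between n3,n5
  Y(C3) = 0.000 S between n4,n1
  Y(R12) = 0.008929 S between n0,n3
  I1: injects 0.191 A into n3 (from n1)
Assemble and solve the 6×6 MNA system:
  V(n1)=-0.3036  V(n2)=-0.1457  V(n3)=0.7550  V(n4)=-0.1457  V(n5)=-0.2995
  i(L1)=0.0003707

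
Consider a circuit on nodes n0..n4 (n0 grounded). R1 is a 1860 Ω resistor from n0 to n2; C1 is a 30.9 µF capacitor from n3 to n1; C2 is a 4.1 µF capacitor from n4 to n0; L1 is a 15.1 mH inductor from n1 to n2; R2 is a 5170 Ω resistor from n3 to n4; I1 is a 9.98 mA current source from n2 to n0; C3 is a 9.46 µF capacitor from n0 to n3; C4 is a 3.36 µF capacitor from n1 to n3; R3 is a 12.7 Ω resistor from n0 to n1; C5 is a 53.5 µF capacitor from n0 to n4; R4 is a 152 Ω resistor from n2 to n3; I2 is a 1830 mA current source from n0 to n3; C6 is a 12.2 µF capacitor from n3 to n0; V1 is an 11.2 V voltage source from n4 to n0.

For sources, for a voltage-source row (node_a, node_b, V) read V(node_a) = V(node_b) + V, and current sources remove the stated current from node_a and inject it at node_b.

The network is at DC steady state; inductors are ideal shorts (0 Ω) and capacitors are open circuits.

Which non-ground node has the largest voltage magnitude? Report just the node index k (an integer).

3

MNA unknowns: 4 node voltages V₁..V_4 plus 2 source currents (L1, V1)
R1: Y=0.0005376 on G[0,2]
C1: Y=0.000 on G[3,1]
C2: Y=0.000 on G[4,0]
L1: row V1−V2=0, i_L1 at 1,2
R2: Y=0.0001934 on G[3,4]
I1: z[2]−=0.00998, z[0]+=0.00998
C3: Y=0.000 on G[0,3]
C4: Y=0.000 on G[1,3]
R3: Y=0.07874 on G[0,1]
C5: Y=0.000 on G[0,4]
R4: Y=0.006579 on G[2,3]
I2: z[0]−=1.83, z[3]+=1.83
C6: Y=0.000 on G[3,0]
V1: row V4−V0=11.2, i_V1 at 4,0
solve → V1=22.27, V2=22.27, V3=292.2, V4=11.20
aux → i_L1=-1.754, i_V1=0.05435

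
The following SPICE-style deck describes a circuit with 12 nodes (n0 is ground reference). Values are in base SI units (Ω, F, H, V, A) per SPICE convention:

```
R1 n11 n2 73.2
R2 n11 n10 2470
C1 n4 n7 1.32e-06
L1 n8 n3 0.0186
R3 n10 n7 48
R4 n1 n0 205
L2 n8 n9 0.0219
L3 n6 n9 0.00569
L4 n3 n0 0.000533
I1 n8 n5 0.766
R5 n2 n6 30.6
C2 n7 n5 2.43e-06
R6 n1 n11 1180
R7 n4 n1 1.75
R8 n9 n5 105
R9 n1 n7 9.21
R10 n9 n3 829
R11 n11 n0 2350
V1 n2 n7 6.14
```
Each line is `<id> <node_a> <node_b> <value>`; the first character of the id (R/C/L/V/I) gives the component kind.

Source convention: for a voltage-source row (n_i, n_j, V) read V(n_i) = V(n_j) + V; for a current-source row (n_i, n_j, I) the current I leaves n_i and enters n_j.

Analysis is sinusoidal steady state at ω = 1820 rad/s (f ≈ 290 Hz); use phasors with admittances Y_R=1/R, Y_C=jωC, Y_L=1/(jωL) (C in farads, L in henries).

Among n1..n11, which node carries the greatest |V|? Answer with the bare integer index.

5

MNA unknowns: 11 node voltages V₁..V_11 plus 1 source current (V1)
R1: Y=0.01366+0.000j on G[11,2]
R2: Y=0.0004049+0.000j on G[11,10]
C1: Y=0.000+0.002402j on G[4,7]
L1: Y=0.000-0.02954j on G[8,3]
R3: Y=0.02083+0.000j on G[10,7]
R4: Y=0.004878+0.000j on G[1,0]
L2: Y=0.000-0.02509j on G[8,9]
L3: Y=0.000-0.09656j on G[6,9]
L4: Y=0.000-1.031j on G[3,0]
I1: z[8]−=0.766, z[5]+=0.766
R5: Y=0.03268+0.000j on G[2,6]
C2: Y=0.000+0.004423j on G[7,5]
R6: Y=0.0008475+0.000j on G[1,11]
R7: Y=0.5714+0.000j on G[4,1]
R8: Y=0.009524+0.000j on G[9,5]
R9: Y=0.1086+0.000j on G[1,7]
R10: Y=0.001206+0.000j on G[9,3]
R11: Y=0.0004255+0.000j on G[11,0]
V1: row V2−V7=6.14, i_V1 at 2,7
solve → V1=9.371+29.58j, V2=15.92+30.89j, V3=0.1523-0.05051j, V4=9.365+29.58j, V5=77.31-5.949j, V6=12.52+26.56j, V7=9.777+30.89j, V8=6.508-2.378j, V9=13.99+25.41j, V10=9.876+30.88j, V11=14.95+29.96j
aux → i_V1=-0.1240-0.1544j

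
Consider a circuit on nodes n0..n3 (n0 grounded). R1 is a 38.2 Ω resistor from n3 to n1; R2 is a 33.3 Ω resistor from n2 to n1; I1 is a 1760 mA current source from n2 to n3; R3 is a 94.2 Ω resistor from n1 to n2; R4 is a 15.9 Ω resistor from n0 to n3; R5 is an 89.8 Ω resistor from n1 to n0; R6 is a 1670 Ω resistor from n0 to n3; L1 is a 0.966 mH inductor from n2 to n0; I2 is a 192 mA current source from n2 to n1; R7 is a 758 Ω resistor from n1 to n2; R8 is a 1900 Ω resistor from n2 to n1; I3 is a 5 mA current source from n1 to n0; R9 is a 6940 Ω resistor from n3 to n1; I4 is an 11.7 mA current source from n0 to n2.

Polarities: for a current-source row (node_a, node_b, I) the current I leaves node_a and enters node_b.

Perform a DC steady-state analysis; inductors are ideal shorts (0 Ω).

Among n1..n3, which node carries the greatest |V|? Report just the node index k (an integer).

3

Apply KCL at each of the 3 non-ground nodes and solve the resulting linear system.
Node n1: branches {R1, R2, R3, R5, I2, R7, R8, I3, R9} → V_1 = 9.729
Node n2: branches {R2, I1, R3, L1, I2, R7, R8, I4} → V_2 = 0.000
Node n3: branches {R1, I1, R4, R6, R9} → V_3 = 22.45
Source currents: i(L1)=-1.527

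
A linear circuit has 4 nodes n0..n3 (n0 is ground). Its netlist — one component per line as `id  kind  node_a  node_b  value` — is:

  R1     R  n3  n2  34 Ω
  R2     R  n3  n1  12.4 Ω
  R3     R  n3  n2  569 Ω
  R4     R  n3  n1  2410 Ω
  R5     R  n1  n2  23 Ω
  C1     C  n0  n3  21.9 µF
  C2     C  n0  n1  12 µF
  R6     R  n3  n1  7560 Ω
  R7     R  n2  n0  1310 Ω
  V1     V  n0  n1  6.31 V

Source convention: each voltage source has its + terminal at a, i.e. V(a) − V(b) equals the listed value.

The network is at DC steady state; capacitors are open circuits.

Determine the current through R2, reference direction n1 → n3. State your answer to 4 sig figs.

-0.001614 A

Element admittances at DC:
  Y(R1) = 0.02941 S between n3,n2
  Y(R2) = 0.08065 S between n3,n1
  Y(R3) = 0.001757 S between n3,n2
  Y(R4) = 0.0004149 S between n3,n1
  Y(R5) = 0.04348 S between n1,n2
  Y(C1) = 0.000 S between n0,n3
  Y(C2) = 0.000 S between n0,n1
  Y(R6) = 0.0001323 S between n3,n1
  Y(R7) = 0.0007634 S between n2,n0
  V1: constraint V(n0)−V(n1) = 6.31
Assemble and solve the 4×4 MNA system:
  V(n1)=-6.310  V(n2)=-6.238  V(n3)=-6.290
  i(V1)=-0.004762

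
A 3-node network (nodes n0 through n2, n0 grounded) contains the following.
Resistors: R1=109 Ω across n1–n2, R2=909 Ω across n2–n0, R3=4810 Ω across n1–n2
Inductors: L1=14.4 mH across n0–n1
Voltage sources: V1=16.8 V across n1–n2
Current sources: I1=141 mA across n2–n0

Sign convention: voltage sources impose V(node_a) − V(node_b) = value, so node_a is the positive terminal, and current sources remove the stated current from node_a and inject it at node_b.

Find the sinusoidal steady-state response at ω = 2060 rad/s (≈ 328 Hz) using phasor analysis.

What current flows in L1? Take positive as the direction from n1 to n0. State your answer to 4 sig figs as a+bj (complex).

Element admittances at ω=2060 rad/s:
  Y(R1) = 0.009174+0.000j S between n1,n2
  Y(R2) = 0.001100+0.000j S between n2,n0
  Y(L1) = 0.000-0.03371j S between n0,n1
  Y(R3) = 0.0002079+0.000j S between n1,n2
  V1: constraint V(n1)−V(n2) = 16.8
  I1: injects 0.141 A into n0 (from n2)
Assemble and solve the 3×3 MNA system:
  V(n1)=-0.1185-3.631j  V(n2)=-16.92-3.631j
  i(V1)=-0.03523-0.003994j

-0.1224+0.003994j A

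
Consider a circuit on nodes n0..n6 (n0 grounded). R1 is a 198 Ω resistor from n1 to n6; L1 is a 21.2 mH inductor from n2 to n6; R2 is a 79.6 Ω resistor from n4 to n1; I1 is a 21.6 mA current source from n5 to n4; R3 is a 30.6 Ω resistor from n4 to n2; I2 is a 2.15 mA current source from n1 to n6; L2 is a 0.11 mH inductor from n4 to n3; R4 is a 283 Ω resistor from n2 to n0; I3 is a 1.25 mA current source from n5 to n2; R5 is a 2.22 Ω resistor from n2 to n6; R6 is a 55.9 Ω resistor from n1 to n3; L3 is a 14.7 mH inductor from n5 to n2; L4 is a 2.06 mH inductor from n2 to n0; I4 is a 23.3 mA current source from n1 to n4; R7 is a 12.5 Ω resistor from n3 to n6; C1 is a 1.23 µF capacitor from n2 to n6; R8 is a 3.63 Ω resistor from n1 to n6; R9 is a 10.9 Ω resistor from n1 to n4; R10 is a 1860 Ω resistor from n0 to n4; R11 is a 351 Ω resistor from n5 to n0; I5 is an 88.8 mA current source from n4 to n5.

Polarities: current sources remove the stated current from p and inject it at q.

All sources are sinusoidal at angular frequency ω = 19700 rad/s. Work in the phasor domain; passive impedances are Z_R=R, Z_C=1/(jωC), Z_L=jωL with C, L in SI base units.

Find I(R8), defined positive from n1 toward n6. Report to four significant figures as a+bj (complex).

Apply KCL at each of the 6 non-ground nodes and solve the resulting linear system.
Node n1: branches {R1, R2, I2, R6, I4, R8, R9} → V_1 = 0.7099-1.229j
Node n2: branches {L1, R3, R4, I3, R5, L3, L4, C1} → V_2 = 0.9700-1.233j
Node n3: branches {L2, R6, R7} → V_3 = 0.6079-1.198j
Node n4: branches {R2, I1, R3, L2, I4, R9, R10, I5} → V_4 = 0.6022-1.244j
Node n5: branches {I1, I3, L3, R11, I5} → V_5 = 9.347+10.15j
Node n6: branches {R1, L1, I2, R5, R7, C1, R8} → V_6 = 0.8472-1.225j

-0.03782-0.001050j A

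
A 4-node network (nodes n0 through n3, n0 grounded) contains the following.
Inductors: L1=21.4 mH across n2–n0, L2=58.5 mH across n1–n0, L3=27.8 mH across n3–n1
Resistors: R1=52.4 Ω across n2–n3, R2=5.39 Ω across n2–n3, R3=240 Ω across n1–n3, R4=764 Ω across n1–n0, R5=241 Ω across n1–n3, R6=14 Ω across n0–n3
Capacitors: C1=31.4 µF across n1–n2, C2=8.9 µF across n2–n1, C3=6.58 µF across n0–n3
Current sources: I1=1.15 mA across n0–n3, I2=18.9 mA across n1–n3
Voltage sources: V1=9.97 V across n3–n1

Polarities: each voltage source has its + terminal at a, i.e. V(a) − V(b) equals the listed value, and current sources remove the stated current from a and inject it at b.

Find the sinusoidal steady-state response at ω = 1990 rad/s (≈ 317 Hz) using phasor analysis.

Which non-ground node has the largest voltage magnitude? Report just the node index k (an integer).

Element admittances at ω=1990 rad/s:
  Y(L1) = 0.000-0.02348j S between n2,n0
  Y(R1) = 0.01908+0.000j S between n2,n3
  Y(R2) = 0.1855+0.000j S between n2,n3
  Y(C1) = 0.000+0.06249j S between n1,n2
  I1: injects 0.00115 A into n3 (from n0)
  I2: injects 0.0189 A into n3 (from n1)
  Y(L2) = 0.000-0.008590j S between n1,n0
  Y(C2) = 0.000+0.01771j S between n2,n1
  Y(R3) = 0.004167+0.000j S between n1,n3
  Y(R4) = 0.001309+0.000j S between n1,n0
  Y(C3) = 0.000+0.01309j S between n0,n3
  Y(L3) = 0.000-0.01808j S between n3,n1
  Y(R5) = 0.004149+0.000j S between n1,n3
  Y(R6) = 0.07143+0.000j S between n0,n3
  V1: constraint V(n3)−V(n1) = 9.97
Assemble and solve the 4×4 MNA system:
  V(n1)=-8.378-1.036j  V(n2)=0.7437-4.526j  V(n3)=1.592-1.036j
  i(V1)=-0.3637-0.4807j

1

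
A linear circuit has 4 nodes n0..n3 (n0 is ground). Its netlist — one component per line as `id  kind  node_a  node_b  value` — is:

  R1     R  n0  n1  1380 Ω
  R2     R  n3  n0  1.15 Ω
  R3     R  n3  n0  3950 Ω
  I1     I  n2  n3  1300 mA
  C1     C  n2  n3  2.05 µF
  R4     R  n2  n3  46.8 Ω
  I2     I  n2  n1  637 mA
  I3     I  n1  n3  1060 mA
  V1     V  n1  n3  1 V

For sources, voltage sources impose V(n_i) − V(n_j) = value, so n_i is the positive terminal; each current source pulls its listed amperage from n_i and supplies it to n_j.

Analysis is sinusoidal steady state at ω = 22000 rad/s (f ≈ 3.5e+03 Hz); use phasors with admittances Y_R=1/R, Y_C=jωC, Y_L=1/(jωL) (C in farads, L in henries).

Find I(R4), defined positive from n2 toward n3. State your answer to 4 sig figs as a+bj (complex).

MNA unknowns: 3 node voltages V₁..V_3 plus 1 source current (V1)
R1: Y=0.0007246+0.000j on G[0,1]
R2: Y=0.8696+0.000j on G[3,0]
R3: Y=0.0002532+0.000j on G[3,0]
I1: z[2]−=1.3, z[3]+=1.3
C1: Y=0.000+0.04510j on G[2,3]
R4: Y=0.02137+0.000j on G[2,3]
I2: z[2]−=0.637, z[1]+=0.637
I3: z[1]−=1.06, z[3]+=1.06
V1: row V1−V3=1, i_V1 at 1,3
solve → V1=0.9992+0.000j, V2=-16.62+35.08j, V3=-0.0008324+0.000j
aux → i_V1=-0.4237+0.000j

-0.3551+0.7495j A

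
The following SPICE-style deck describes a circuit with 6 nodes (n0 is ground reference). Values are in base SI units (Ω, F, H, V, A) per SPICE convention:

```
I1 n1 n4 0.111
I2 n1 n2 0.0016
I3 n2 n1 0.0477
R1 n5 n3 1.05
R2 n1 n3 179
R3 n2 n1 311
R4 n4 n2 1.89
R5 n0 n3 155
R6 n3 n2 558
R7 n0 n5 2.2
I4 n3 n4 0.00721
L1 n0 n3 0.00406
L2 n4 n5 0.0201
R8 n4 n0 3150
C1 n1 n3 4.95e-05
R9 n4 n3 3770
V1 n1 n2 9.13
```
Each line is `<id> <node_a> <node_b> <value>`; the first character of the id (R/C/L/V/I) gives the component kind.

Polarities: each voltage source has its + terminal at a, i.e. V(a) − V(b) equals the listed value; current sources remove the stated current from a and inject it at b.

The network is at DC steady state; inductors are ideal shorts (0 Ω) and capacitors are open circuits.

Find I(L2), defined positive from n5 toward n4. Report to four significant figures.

0.04134 A

Apply KCL at each of the 5 non-ground nodes and solve the resulting linear system.
Node n1: branches {I1, I2, I3, R2, R3, C1, V1} → V_1 = 8.799
Node n2: branches {I2, I3, R3, R4, R6, V1} → V_2 = -0.3310
Node n3: branches {R1, R2, R5, R6, I4, L1, C1, R9} → V_3 = 0.000
Node n4: branches {I1, R4, I4, L2, R8, R9} → V_4 = -0.02938
Node n5: branches {R1, R7, L2} → V_5 = -0.02938
Source currents: i(L1)=-0.01336, i(L2)=-0.04134, i(V1)=-0.1434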